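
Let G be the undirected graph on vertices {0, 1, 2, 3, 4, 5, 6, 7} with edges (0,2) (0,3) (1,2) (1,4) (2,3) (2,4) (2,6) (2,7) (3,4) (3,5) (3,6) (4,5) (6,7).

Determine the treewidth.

A width-2 tree decomposition is:
Bags: B1 = {2, 3, 6}  B2 = {2, 3, 4}  B3 = {1, 2, 4}  B4 = {2, 6, 7}  B5 = {3, 4, 5}  B6 = {0, 2, 3}
Tree: B1–B2, B2–B3, B1–B4, B2–B5, B2–B6
Each bag holds 3 vertices, so the decomposition has width 2, which upper-bounds the treewidth. On the other hand G contains the 3-clique {1, 2, 4}. A clique must lie in a single bag of any decomposition, so no decomposition can have width below 2. Therefore the treewidth is 2.

2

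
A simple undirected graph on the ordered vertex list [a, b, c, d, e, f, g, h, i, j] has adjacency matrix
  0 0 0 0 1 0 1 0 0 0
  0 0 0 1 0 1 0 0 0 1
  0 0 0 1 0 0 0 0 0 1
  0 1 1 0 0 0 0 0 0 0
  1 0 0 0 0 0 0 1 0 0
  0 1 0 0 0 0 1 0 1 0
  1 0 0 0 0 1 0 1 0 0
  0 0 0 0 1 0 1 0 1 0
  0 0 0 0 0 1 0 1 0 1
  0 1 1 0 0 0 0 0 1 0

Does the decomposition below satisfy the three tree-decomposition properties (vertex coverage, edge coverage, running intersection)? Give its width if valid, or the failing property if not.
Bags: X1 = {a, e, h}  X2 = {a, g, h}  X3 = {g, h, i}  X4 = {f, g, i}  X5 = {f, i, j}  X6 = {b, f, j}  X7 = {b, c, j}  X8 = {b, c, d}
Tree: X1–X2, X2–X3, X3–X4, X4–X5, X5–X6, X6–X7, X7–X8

Checking the three conditions: (i) the bags cover all of {a, b, c, d, e, f, g, h, i, j}; (ii) for each edge, some bag contains both endpoints; (iii) the bags containing any fixed vertex form a subtree. All hold, so the decomposition is valid with width 3 − 1 = 2.

Yes; width 2.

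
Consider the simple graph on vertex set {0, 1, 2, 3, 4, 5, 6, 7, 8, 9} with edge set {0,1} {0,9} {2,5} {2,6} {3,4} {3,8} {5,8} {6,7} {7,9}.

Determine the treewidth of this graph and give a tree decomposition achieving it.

The largest bag has 2 vertices, giving width 1; this decomposition certifies tw(G) ≤ 1. Since G has at least one edge (e.g. 4–3), it is not an edgeless graph, so tw(G) ≥ 1. The upper and lower bounds meet at 1, so that is the treewidth.

Treewidth 1.
One optimal decomposition is:
Bags: B1 = {3, 4}  B2 = {3, 8}  B3 = {5, 8}  B4 = {2, 5}  B5 = {2, 6}  B6 = {6, 7}  B7 = {7, 9}  B8 = {0, 9}  B9 = {0, 1}
Tree: B1–B2, B2–B3, B3–B4, B4–B5, B5–B6, B6–B7, B7–B8, B8–B9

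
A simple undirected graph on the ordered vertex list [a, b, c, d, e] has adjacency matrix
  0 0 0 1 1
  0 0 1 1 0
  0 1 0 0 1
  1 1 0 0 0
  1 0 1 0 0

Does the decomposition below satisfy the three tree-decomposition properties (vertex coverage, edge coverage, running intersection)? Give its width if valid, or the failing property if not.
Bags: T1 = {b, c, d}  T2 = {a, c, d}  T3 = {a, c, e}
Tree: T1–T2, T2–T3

Every vertex of G appears in some bag (union = {a, b, c, d, e}); every edge is covered by a bag; and for each vertex v the set of bags containing v is connected in the bag tree. The decomposition is therefore valid. The largest bag has 3 vertices, so the width is 2.

Yes; width 2.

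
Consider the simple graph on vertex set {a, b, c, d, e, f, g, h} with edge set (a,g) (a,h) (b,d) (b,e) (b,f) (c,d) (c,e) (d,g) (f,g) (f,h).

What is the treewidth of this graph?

A width-2 tree decomposition is:
Bags: B1 = {a, g, h}  B2 = {f, g, h}  B3 = {d, f, g}  B4 = {b, d, f}  B5 = {b, c, d}  B6 = {b, c, e}
Tree: B1–B2, B2–B3, B3–B4, B4–B5, B5–B6
Every bag has size at most 3, so the width is 3 − 1 = 2 and tw(G) ≤ 2. The edges a–h–f–g–a form a cycle, so G is not a tree and its treewidth is at least 2. Hence tw(G) = 2 exactly.

2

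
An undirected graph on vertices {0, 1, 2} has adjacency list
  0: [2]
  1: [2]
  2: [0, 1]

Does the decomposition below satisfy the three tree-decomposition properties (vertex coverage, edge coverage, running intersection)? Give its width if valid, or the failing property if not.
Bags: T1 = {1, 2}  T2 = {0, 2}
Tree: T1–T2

Every vertex of G appears in some bag (union = {0, 1, 2}); every edge is covered by a bag; and for each vertex v the set of bags containing v is connected in the bag tree. The decomposition is therefore valid. The largest bag has 2 vertices, so the width is 1.

Yes; width 1.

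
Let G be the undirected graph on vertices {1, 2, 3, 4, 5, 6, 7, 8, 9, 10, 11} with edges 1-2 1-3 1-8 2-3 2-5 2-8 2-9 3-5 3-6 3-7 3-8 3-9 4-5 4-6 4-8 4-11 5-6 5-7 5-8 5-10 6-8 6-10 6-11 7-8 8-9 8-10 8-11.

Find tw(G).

A width-3 tree decomposition is:
Bags: B1 = {2, 3, 5, 8}  B2 = {3, 5, 6, 8}  B3 = {5, 6, 8, 10}  B4 = {4, 5, 6, 8}  B5 = {3, 5, 7, 8}  B6 = {2, 3, 8, 9}  B7 = {1, 2, 3, 8}  B8 = {4, 6, 8, 11}
Tree: B1–B2, B2–B3, B2–B4, B2–B5, B1–B6, B6–B7, B4–B8
Each bag holds 4 vertices, so the decomposition has width 3, which upper-bounds the treewidth. On the other hand G contains the 4-clique {4, 6, 8, 11}. A clique must lie in a single bag of any decomposition, so no decomposition can have width below 3. The upper and lower bounds meet at 3, so that is the treewidth.

3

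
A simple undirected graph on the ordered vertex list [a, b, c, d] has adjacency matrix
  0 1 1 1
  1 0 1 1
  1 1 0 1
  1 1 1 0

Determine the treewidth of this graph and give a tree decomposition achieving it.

With just one bag of size 4, the width is 4 − 1 = 3, so tw(G) ≤ 3. For the lower bound, the 4 vertices {a, b, c, d} are pairwise adjacent, and any tree decomposition puts a clique entirely inside one bag — forcing width ≥ 3. Combining the bounds, tw(G) = 3.

Treewidth 3.
One such decomposition:
Bags: B1 = {a, b, c, d}
Tree: (single bag)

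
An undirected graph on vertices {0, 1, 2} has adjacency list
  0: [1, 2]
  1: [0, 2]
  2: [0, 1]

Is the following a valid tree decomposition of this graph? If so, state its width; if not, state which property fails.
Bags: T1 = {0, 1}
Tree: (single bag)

A tree decomposition must satisfy three properties: every vertex lies in some bag; for every edge, both endpoints lie together in some bag; and for every vertex, the bags containing it form a connected subtree. Here vertex 2 appears in no bag, so the decomposition is invalid.

No — vertex 2 appears in no bag.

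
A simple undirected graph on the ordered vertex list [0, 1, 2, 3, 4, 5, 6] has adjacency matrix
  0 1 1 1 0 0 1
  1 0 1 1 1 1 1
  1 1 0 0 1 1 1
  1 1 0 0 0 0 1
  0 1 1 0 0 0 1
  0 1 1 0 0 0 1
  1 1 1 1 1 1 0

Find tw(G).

A width-3 tree decomposition is:
Bags: B1 = {0, 1, 2, 6}  B2 = {1, 2, 5, 6}  B3 = {1, 2, 4, 6}  B4 = {0, 1, 3, 6}
Tree: B1–B2, B1–B3, B1–B4
Every bag has size at most 4, so the width is 4 − 1 = 3 and tw(G) ≤ 3. On the other hand G contains the 4-clique {0, 1, 2, 6}. A clique must lie in a single bag of any decomposition, so no decomposition can have width below 3. Therefore the treewidth is 3.

3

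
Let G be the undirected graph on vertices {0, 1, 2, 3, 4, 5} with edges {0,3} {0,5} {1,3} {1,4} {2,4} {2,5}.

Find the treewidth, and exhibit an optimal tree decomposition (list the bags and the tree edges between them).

Treewidth 2.
One optimal decomposition is:
Bags: B1 = {0, 2, 5}  B2 = {0, 2, 3}  B3 = {1, 2, 3}  B4 = {1, 2, 4}
Tree: B1–B2, B2–B3, B3–B4

Every bag has size at most 3, so the width is 3 − 1 = 2 and tw(G) ≤ 2. For the lower bound, G contains the cycle 2–5–0–3–1–4–2, so G is not a forest; only forests have treewidth ≤ 1, hence tw(G) ≥ 2. Combining the bounds, tw(G) = 2.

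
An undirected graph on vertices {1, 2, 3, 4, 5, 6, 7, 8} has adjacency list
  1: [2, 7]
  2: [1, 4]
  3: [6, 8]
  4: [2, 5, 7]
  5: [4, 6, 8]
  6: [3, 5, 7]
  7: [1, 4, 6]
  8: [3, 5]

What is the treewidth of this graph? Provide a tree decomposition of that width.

Each bag holds 3 vertices, so the decomposition has width 2, which upper-bounds the treewidth. For the lower bound, G contains the cycle 8–3–6–5–8, so G is not a forest; only forests have treewidth ≤ 1, hence tw(G) ≥ 2. Hence tw(G) = 2 exactly.

Treewidth 2.
One optimal decomposition is:
Bags: B1 = {3, 5, 8}  B2 = {3, 5, 6}  B3 = {4, 5, 6}  B4 = {4, 6, 7}  B5 = {2, 4, 7}  B6 = {1, 2, 7}
Tree: B1–B2, B2–B3, B3–B4, B4–B5, B5–B6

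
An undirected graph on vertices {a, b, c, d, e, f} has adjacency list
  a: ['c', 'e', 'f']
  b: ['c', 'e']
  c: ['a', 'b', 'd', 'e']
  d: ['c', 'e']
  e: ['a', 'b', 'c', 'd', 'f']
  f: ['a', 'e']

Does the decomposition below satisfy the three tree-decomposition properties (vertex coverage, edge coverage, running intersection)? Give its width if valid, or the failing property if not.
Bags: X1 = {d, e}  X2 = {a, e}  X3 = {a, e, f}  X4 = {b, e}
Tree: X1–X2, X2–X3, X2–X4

A tree decomposition must satisfy three properties: every vertex lies in some bag; for every edge, both endpoints lie together in some bag; and for every vertex, the bags containing it form a connected subtree. Here vertex c appears in no bag, so the decomposition is invalid.

No — vertex c appears in no bag.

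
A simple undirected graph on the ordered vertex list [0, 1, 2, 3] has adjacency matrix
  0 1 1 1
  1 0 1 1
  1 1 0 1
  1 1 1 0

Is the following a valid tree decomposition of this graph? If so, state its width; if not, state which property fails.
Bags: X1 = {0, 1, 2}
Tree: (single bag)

A tree decomposition must satisfy three properties: every vertex lies in some bag; for every edge, both endpoints lie together in some bag; and for every vertex, the bags containing it form a connected subtree. Here vertex 3 appears in no bag, so the decomposition is invalid.

No — vertex 3 appears in no bag.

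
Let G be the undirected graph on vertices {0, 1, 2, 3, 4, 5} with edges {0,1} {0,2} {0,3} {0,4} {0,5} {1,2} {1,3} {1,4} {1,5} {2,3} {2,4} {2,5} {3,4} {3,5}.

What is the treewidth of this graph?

4

A width-4 tree decomposition is:
Bags: B1 = {0, 1, 2, 3, 5}  B2 = {0, 1, 2, 3, 4}
Tree: B1–B2
The largest bag has 5 vertices, giving width 4; this decomposition certifies tw(G) ≤ 4. Conversely, {0, 1, 2, 3, 4} is a clique of size 5, and the vertices of any clique must share a bag in every tree decomposition; so some bag has ≥ 5 vertices and tw(G) ≥ 4. Combining the bounds, tw(G) = 4.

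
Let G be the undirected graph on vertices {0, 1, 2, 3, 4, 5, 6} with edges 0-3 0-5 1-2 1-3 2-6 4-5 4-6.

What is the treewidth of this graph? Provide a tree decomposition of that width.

Treewidth 2.
One optimal decomposition is:
Bags: B1 = {0, 4, 5}  B2 = {0, 4, 6}  B3 = {0, 2, 6}  B4 = {0, 1, 2}  B5 = {0, 1, 3}
Tree: B1–B2, B2–B3, B3–B4, B4–B5

The largest bag has 3 vertices, giving width 2; this decomposition certifies tw(G) ≤ 2. The edges 0–5–4–6–2–1–3–0 form a cycle, so G is not a tree and its treewidth is at least 2. The upper and lower bounds meet at 2, so that is the treewidth.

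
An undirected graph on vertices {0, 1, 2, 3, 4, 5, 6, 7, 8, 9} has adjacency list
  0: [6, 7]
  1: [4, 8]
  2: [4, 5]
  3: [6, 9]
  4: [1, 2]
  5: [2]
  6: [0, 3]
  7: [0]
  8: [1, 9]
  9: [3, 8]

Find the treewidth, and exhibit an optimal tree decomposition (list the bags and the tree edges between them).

Every bag has size at most 2, so the width is 2 − 1 = 1 and tw(G) ≤ 1. G has an edge, so its treewidth is at least 1. Therefore the treewidth is 1.

Treewidth 1.
One such decomposition:
Bags: B1 = {2, 5}  B2 = {2, 4}  B3 = {1, 4}  B4 = {1, 8}  B5 = {8, 9}  B6 = {3, 9}  B7 = {3, 6}  B8 = {0, 6}  B9 = {0, 7}
Tree: B1–B2, B2–B3, B3–B4, B4–B5, B5–B6, B6–B7, B7–B8, B8–B9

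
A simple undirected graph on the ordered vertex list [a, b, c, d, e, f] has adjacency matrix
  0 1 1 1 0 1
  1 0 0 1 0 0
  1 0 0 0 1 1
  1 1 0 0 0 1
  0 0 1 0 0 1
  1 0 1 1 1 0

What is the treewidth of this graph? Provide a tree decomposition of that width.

Each bag holds 3 vertices, so the decomposition has width 2, which upper-bounds the treewidth. For the lower bound, the 3 vertices {a, d, f} are pairwise adjacent, and any tree decomposition puts a clique entirely inside one bag — forcing width ≥ 2. Therefore the treewidth is 2.

Treewidth 2.
One optimal decomposition is:
Bags: B1 = {a, c, f}  B2 = {a, d, f}  B3 = {c, e, f}  B4 = {a, b, d}
Tree: B1–B2, B1–B3, B2–B4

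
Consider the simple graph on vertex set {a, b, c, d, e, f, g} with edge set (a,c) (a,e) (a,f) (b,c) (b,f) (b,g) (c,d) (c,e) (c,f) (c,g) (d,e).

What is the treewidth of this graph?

2

A width-2 tree decomposition is:
Bags: B1 = {a, c, f}  B2 = {a, c, e}  B3 = {b, c, f}  B4 = {c, d, e}  B5 = {b, c, g}
Tree: B1–B2, B1–B3, B2–B4, B3–B5
The largest bag has 3 vertices, giving width 2; this decomposition certifies tw(G) ≤ 2. For the lower bound, the 3 vertices {c, d, e} are pairwise adjacent, and any tree decomposition puts a clique entirely inside one bag — forcing width ≥ 2. The upper and lower bounds meet at 2, so that is the treewidth.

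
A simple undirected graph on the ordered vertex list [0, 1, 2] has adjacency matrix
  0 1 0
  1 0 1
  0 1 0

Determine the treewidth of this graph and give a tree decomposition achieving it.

Treewidth 1.
Bags: B1 = {1, 2}  B2 = {0, 1}
Tree: B1–B2

The largest bag has 2 vertices, giving width 1; this decomposition certifies tw(G) ≤ 1. Since G has at least one edge (e.g. 1–2), it is not an edgeless graph, so tw(G) ≥ 1. Hence tw(G) = 1 exactly.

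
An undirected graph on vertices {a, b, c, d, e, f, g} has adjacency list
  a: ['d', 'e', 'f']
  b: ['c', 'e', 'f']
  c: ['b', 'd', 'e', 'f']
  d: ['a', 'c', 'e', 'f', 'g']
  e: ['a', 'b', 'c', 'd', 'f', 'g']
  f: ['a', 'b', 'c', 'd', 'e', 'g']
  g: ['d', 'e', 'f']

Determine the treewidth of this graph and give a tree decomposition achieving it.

Every bag has size at most 4, so the width is 4 − 1 = 3 and tw(G) ≤ 3. On the other hand G contains the 4-clique {d, e, f, g}. A clique must lie in a single bag of any decomposition, so no decomposition can have width below 3. The upper and lower bounds meet at 3, so that is the treewidth.

Treewidth 3.
One optimal decomposition is:
Bags: B1 = {d, e, f, g}  B2 = {c, d, e, f}  B3 = {b, c, e, f}  B4 = {a, d, e, f}
Tree: B1–B2, B2–B3, B1–B4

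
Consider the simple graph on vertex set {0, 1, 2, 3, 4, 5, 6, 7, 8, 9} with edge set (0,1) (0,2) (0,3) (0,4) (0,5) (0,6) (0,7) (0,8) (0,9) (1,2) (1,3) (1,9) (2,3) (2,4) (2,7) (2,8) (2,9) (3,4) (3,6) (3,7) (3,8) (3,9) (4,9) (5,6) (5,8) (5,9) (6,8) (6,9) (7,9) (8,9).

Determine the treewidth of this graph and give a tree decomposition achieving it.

The largest bag has 5 vertices, giving width 4; this decomposition certifies tw(G) ≤ 4. For the lower bound, the 5 vertices {0, 2, 3, 8, 9} are pairwise adjacent, and any tree decomposition puts a clique entirely inside one bag — forcing width ≥ 4. The upper and lower bounds meet at 4, so that is the treewidth.

Treewidth 4.
Bags: B1 = {0, 2, 3, 8, 9}  B2 = {0, 3, 6, 8, 9}  B3 = {0, 2, 3, 7, 9}  B4 = {0, 2, 3, 4, 9}  B5 = {0, 1, 2, 3, 9}  B6 = {0, 5, 6, 8, 9}
Tree: B1–B2, B1–B3, B1–B4, B4–B5, B2–B6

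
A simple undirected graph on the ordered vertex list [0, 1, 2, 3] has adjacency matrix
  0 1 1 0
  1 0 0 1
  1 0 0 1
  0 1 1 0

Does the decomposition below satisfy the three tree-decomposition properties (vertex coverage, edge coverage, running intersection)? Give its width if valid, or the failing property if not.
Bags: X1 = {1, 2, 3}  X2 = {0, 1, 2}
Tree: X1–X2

Yes; width 2.

Every vertex of G appears in some bag (union = {0, 1, 2, 3}); every edge is covered by a bag; and for each vertex v the set of bags containing v is connected in the bag tree. The decomposition is therefore valid. The largest bag has 3 vertices, so the width is 2.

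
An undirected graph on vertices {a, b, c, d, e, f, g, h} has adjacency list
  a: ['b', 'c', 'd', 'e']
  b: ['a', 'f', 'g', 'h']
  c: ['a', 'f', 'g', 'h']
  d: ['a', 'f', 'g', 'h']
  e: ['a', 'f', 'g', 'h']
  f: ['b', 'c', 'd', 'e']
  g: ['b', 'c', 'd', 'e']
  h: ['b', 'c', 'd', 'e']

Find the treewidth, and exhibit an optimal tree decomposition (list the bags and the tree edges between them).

Treewidth 4.
Bags: B1 = {a, c, f, g, h}  B2 = {a, b, f, g, h}  B3 = {a, e, f, g, h}  B4 = {a, d, f, g, h}
Tree: B1–B2, B2–B3, B3–B4

The largest bag has 5 vertices, giving width 4; this decomposition certifies tw(G) ≤ 4. For the lower bound: the 5 vertex sets {c,f}, {b,g}, {a,e}, {h}, {d} are disjoint, each induces a connected subgraph, and every pair is joined by at least one edge of G. Contracting each set to a single vertex therefore yields K_{5} as a minor, and since treewidth is minor-monotone, tw(G) ≥ tw(K_{5}) = 4. The upper and lower bounds meet at 4, so that is the treewidth.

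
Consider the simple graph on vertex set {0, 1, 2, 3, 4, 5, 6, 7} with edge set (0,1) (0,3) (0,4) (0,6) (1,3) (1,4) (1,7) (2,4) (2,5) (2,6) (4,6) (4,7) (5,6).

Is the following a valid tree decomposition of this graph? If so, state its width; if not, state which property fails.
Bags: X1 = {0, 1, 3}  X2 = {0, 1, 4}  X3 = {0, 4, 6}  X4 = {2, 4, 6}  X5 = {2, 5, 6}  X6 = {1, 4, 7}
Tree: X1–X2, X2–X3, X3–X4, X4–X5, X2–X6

Yes; width 2.

Vertex coverage: the bags together contain {0, 1, 2, 3, 4, 5, 6, 7}, the full vertex set. Edge coverage: each edge of G has both endpoints in at least one bag. Running intersection: for every vertex, the bags containing it form a connected subtree. All three properties hold, so this is a valid tree decomposition of width max|bag| − 1 = 2, and hence tw(G) ≤ 2.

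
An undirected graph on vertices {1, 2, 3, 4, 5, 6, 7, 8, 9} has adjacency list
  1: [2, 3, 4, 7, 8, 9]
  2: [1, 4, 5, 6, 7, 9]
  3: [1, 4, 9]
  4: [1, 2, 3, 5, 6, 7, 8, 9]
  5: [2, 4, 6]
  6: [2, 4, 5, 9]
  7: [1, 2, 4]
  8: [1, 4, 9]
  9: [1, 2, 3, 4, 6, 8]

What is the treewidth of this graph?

A width-3 tree decomposition is:
Bags: B1 = {1, 2, 4, 9}  B2 = {1, 2, 4, 7}  B3 = {2, 4, 6, 9}  B4 = {2, 4, 5, 6}  B5 = {1, 4, 8, 9}  B6 = {1, 3, 4, 9}
Tree: B1–B2, B1–B3, B3–B4, B1–B5, B1–B6
Each bag holds 4 vertices, so the decomposition has width 3, which upper-bounds the treewidth. Conversely, {1, 4, 8, 9} is a clique of size 4, and the vertices of any clique must share a bag in every tree decomposition; so some bag has ≥ 4 vertices and tw(G) ≥ 3. The upper and lower bounds meet at 3, so that is the treewidth.

3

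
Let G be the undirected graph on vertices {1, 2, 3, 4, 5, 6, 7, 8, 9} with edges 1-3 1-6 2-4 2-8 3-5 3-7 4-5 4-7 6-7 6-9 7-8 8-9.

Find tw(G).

A width-3 tree decomposition is:
Bags: B1 = {1, 3, 4, 5}  B2 = {1, 3, 4, 7}  B3 = {1, 4, 6, 7}  B4 = {2, 4, 6, 7}  B5 = {2, 6, 7, 8}  B6 = {2, 6, 8, 9}
Tree: B1–B2, B2–B3, B3–B4, B4–B5, B5–B6
The largest bag has 4 vertices, giving width 3; this decomposition certifies tw(G) ≤ 3. For the lower bound: the 4 vertex sets {1,3,5}, {4}, {7}, {2,6,8,9} are disjoint, each induces a connected subgraph, and every pair is joined by at least one edge of G. Contracting each set to a single vertex therefore yields K_{4} as a minor, and since treewidth is minor-monotone, tw(G) ≥ tw(K_{4}) = 3. Therefore the treewidth is 3.

3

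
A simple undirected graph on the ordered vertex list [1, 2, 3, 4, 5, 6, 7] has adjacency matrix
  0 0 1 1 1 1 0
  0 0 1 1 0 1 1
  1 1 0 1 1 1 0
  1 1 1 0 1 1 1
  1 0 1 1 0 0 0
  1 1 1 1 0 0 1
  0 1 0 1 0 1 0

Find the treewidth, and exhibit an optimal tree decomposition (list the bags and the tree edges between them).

Every bag has size at most 4, so the width is 4 − 1 = 3 and tw(G) ≤ 3. On the other hand G contains the 4-clique {1, 3, 4, 5}. A clique must lie in a single bag of any decomposition, so no decomposition can have width below 3. Therefore the treewidth is 3.

Treewidth 3.
One optimal decomposition is:
Bags: B1 = {1, 3, 4, 6}  B2 = {2, 3, 4, 6}  B3 = {2, 4, 6, 7}  B4 = {1, 3, 4, 5}
Tree: B1–B2, B2–B3, B1–B4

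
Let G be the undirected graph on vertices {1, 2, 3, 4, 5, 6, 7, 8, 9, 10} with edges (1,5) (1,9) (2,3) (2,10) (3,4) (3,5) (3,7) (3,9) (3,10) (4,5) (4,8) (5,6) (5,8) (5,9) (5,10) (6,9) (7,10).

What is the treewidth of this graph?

2

A width-2 tree decomposition is:
Bags: B1 = {3, 4, 5}  B2 = {3, 5, 9}  B3 = {5, 6, 9}  B4 = {3, 5, 10}  B5 = {1, 5, 9}  B6 = {3, 7, 10}  B7 = {4, 5, 8}  B8 = {2, 3, 10}
Tree: B1–B2, B2–B3, B1–B4, B2–B5, B4–B6, B1–B7, B4–B8
The largest bag has 3 vertices, giving width 2; this decomposition certifies tw(G) ≤ 2. For the lower bound, the 3 vertices {2, 3, 10} are pairwise adjacent, and any tree decomposition puts a clique entirely inside one bag — forcing width ≥ 2. Hence tw(G) = 2 exactly.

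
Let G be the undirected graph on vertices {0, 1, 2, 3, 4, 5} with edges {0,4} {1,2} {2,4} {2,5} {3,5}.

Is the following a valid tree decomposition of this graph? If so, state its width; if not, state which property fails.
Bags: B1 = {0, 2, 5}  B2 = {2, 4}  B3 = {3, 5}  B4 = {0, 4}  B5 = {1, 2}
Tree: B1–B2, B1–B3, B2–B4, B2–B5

No — bags containing vertex 0 are not connected in the tree.

A tree decomposition must satisfy three properties: every vertex lies in some bag; for every edge, both endpoints lie together in some bag; and for every vertex, the bags containing it form a connected subtree. Here bags containing vertex 0 are not connected in the tree, so the decomposition is invalid.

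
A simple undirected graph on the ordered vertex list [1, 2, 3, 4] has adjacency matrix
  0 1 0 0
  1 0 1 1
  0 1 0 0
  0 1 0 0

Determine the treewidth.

1

A width-1 tree decomposition is:
Bags: B1 = {1, 2}  B2 = {2, 3}  B3 = {2, 4}
Tree: B1–B2, B2–B3
Every bag has size at most 2, so the width is 2 − 1 = 1 and tw(G) ≤ 1. Since G has at least one edge (e.g. 1–2), it is not an edgeless graph, so tw(G) ≥ 1. Therefore the treewidth is 1.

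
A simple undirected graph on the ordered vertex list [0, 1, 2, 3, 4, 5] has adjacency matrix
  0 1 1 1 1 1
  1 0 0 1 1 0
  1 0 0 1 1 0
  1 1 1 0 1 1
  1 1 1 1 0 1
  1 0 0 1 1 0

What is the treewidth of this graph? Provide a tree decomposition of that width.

Each bag holds 4 vertices, so the decomposition has width 3, which upper-bounds the treewidth. Conversely, {0, 1, 3, 4} is a clique of size 4, and the vertices of any clique must share a bag in every tree decomposition; so some bag has ≥ 4 vertices and tw(G) ≥ 3. The upper and lower bounds meet at 3, so that is the treewidth.

Treewidth 3.
One such decomposition:
Bags: B1 = {0, 2, 3, 4}  B2 = {0, 1, 3, 4}  B3 = {0, 3, 4, 5}
Tree: B1–B2, B1–B3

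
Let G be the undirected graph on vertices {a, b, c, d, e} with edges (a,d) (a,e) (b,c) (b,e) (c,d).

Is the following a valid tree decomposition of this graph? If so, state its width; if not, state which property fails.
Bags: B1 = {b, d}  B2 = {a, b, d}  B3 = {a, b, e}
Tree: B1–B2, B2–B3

A tree decomposition must satisfy three properties: every vertex lies in some bag; for every edge, both endpoints lie together in some bag; and for every vertex, the bags containing it form a connected subtree. Here vertex c appears in no bag, so the decomposition is invalid.

No — vertex c appears in no bag.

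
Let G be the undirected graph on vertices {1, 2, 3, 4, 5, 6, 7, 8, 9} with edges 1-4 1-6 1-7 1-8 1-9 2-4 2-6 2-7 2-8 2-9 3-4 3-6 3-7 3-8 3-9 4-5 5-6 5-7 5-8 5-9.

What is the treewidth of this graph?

A width-4 tree decomposition is:
Bags: B1 = {1, 2, 3, 5, 8}  B2 = {1, 2, 3, 4, 5}  B3 = {1, 2, 3, 5, 9}  B4 = {1, 2, 3, 5, 6}  B5 = {1, 2, 3, 5, 7}
Tree: B1–B2, B2–B3, B3–B4, B4–B5
Every bag has size at most 5, so the width is 5 − 1 = 4 and tw(G) ≤ 4. For the lower bound: the 5 vertex sets {1,8}, {3,4}, {5,9}, {2}, {6} are disjoint, each induces a connected subgraph, and every pair is joined by at least one edge of G. Contracting each set to a single vertex therefore yields K_{5} as a minor, and since treewidth is minor-monotone, tw(G) ≥ tw(K_{5}) = 4. The upper and lower bounds meet at 4, so that is the treewidth.

4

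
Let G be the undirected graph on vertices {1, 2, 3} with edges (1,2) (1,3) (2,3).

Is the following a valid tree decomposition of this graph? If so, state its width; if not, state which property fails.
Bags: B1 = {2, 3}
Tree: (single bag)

No — vertex 1 appears in no bag.

A tree decomposition must satisfy three properties: every vertex lies in some bag; for every edge, both endpoints lie together in some bag; and for every vertex, the bags containing it form a connected subtree. Here vertex 1 appears in no bag, so the decomposition is invalid.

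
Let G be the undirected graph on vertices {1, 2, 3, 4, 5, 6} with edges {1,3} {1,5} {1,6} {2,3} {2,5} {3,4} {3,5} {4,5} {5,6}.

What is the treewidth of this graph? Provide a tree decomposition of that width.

The largest bag has 3 vertices, giving width 2; this decomposition certifies tw(G) ≤ 2. On the other hand G contains the 3-clique {1, 3, 5}. A clique must lie in a single bag of any decomposition, so no decomposition can have width below 2. Hence tw(G) = 2 exactly.

Treewidth 2.
One such decomposition:
Bags: B1 = {2, 3, 5}  B2 = {1, 3, 5}  B3 = {3, 4, 5}  B4 = {1, 5, 6}
Tree: B1–B2, B2–B3, B2–B4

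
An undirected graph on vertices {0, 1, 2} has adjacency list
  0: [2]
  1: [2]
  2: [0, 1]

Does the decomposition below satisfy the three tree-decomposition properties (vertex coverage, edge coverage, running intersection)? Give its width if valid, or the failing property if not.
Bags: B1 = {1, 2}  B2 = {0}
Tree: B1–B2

A tree decomposition must satisfy three properties: every vertex lies in some bag; for every edge, both endpoints lie together in some bag; and for every vertex, the bags containing it form a connected subtree. Here edge (2,0) lies in no bag, so the decomposition is invalid.

No — edge (2,0) lies in no bag.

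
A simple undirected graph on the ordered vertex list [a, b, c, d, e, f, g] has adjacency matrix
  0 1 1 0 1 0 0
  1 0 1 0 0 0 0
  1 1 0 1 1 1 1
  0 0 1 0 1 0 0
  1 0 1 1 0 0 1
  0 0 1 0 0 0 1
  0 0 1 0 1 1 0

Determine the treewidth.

2

A width-2 tree decomposition is:
Bags: B1 = {a, c, e}  B2 = {c, e, g}  B3 = {c, d, e}  B4 = {a, b, c}  B5 = {c, f, g}
Tree: B1–B2, B2–B3, B1–B4, B2–B5
Each bag holds 3 vertices, so the decomposition has width 2, which upper-bounds the treewidth. On the other hand G contains the 3-clique {c, e, g}. A clique must lie in a single bag of any decomposition, so no decomposition can have width below 2. Hence tw(G) = 2 exactly.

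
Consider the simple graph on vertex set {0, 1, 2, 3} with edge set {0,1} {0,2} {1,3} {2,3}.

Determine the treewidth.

A width-2 tree decomposition is:
Bags: B1 = {0, 1, 2}  B2 = {1, 2, 3}
Tree: B1–B2
The largest bag has 3 vertices, giving width 2; this decomposition certifies tw(G) ≤ 2. The edges 1–0–2–3–1 form a cycle, so G is not a tree and its treewidth is at least 2. Hence tw(G) = 2 exactly.

2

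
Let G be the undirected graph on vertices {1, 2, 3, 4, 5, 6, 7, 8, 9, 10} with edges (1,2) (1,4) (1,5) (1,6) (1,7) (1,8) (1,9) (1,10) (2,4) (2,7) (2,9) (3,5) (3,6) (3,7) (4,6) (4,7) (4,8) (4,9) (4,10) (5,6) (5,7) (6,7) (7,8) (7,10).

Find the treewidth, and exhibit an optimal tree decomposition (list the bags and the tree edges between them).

Treewidth 3.
Bags: B1 = {1, 4, 7, 8}  B2 = {1, 2, 4, 7}  B3 = {1, 4, 6, 7}  B4 = {1, 4, 7, 10}  B5 = {1, 2, 4, 9}  B6 = {1, 5, 6, 7}  B7 = {3, 5, 6, 7}
Tree: B1–B2, B2–B3, B1–B4, B2–B5, B3–B6, B6–B7

Each bag holds 4 vertices, so the decomposition has width 3, which upper-bounds the treewidth. Conversely, {1, 2, 4, 9} is a clique of size 4, and the vertices of any clique must share a bag in every tree decomposition; so some bag has ≥ 4 vertices and tw(G) ≥ 3. The upper and lower bounds meet at 3, so that is the treewidth.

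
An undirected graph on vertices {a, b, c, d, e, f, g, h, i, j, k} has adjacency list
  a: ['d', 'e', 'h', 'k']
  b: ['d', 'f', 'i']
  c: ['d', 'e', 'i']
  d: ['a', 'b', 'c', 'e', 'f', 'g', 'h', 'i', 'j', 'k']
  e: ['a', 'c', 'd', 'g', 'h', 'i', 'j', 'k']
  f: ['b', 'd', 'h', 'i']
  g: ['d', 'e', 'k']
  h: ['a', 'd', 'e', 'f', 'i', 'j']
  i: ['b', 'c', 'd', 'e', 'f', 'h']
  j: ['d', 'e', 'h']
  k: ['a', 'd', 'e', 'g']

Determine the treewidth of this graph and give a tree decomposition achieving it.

Treewidth 3.
One such decomposition:
Bags: B1 = {a, d, e, k}  B2 = {a, d, e, h}  B3 = {d, e, h, i}  B4 = {c, d, e, i}  B5 = {d, e, g, k}  B6 = {d, f, h, i}  B7 = {b, d, f, i}  B8 = {d, e, h, j}
Tree: B1–B2, B2–B3, B3–B4, B1–B5, B3–B6, B6–B7, B3–B8

Every bag has size at most 4, so the width is 4 − 1 = 3 and tw(G) ≤ 3. Conversely, {d, e, g, k} is a clique of size 4, and the vertices of any clique must share a bag in every tree decomposition; so some bag has ≥ 4 vertices and tw(G) ≥ 3. Therefore the treewidth is 3.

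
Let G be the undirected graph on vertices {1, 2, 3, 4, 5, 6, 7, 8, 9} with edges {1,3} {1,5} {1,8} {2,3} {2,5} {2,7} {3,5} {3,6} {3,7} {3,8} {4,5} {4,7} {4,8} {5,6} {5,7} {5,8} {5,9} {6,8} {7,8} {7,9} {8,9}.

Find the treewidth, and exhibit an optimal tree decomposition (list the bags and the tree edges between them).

Treewidth 3.
Bags: B1 = {3, 5, 7, 8}  B2 = {2, 3, 5, 7}  B3 = {1, 3, 5, 8}  B4 = {3, 5, 6, 8}  B5 = {4, 5, 7, 8}  B6 = {5, 7, 8, 9}
Tree: B1–B2, B1–B3, B3–B4, B1–B5, B5–B6

Each bag holds 4 vertices, so the decomposition has width 3, which upper-bounds the treewidth. On the other hand G contains the 4-clique {5, 7, 8, 9}. A clique must lie in a single bag of any decomposition, so no decomposition can have width below 3. Hence tw(G) = 3 exactly.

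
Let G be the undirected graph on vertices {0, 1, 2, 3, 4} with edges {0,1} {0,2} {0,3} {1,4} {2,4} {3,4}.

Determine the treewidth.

2

A width-2 tree decomposition is:
Bags: B1 = {0, 2, 4}  B2 = {0, 3, 4}  B3 = {0, 1, 4}
Tree: B1–B2, B2–B3
Each bag holds 3 vertices, so the decomposition has width 2, which upper-bounds the treewidth. For the lower bound, G contains the cycle 4–2–0–3–4, so G is not a forest; only forests have treewidth ≤ 1, hence tw(G) ≥ 2. Combining the bounds, tw(G) = 2.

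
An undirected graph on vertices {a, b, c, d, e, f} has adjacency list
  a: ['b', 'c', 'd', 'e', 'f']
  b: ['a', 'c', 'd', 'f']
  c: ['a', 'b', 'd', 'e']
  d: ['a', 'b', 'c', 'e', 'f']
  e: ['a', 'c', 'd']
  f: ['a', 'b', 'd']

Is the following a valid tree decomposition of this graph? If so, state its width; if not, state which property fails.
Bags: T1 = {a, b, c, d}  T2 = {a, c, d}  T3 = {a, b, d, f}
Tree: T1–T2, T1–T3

A tree decomposition must satisfy three properties: every vertex lies in some bag; for every edge, both endpoints lie together in some bag; and for every vertex, the bags containing it form a connected subtree. Here vertex e appears in no bag, so the decomposition is invalid.

No — vertex e appears in no bag.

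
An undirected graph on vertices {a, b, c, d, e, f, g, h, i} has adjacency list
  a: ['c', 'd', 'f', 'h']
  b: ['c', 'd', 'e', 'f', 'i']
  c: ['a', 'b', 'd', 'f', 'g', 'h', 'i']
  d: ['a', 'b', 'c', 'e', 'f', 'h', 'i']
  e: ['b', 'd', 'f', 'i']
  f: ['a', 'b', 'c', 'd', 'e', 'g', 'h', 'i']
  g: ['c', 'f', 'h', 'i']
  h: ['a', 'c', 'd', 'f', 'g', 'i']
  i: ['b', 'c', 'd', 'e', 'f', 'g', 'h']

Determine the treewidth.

A width-4 tree decomposition is:
Bags: B1 = {c, d, f, h, i}  B2 = {a, c, d, f, h}  B3 = {c, f, g, h, i}  B4 = {b, c, d, f, i}  B5 = {b, d, e, f, i}
Tree: B1–B2, B1–B3, B1–B4, B4–B5
The largest bag has 5 vertices, giving width 4; this decomposition certifies tw(G) ≤ 4. Conversely, {a, c, d, f, h} is a clique of size 5, and the vertices of any clique must share a bag in every tree decomposition; so some bag has ≥ 5 vertices and tw(G) ≥ 4. Therefore the treewidth is 4.

4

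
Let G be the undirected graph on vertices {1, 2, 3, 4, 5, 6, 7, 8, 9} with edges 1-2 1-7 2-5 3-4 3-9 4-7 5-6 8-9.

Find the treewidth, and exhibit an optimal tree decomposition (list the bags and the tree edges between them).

Treewidth 1.
One such decomposition:
Bags: B1 = {5, 6}  B2 = {2, 5}  B3 = {1, 2}  B4 = {1, 7}  B5 = {4, 7}  B6 = {3, 4}  B7 = {3, 9}  B8 = {8, 9}
Tree: B1–B2, B2–B3, B3–B4, B4–B5, B5–B6, B6–B7, B7–B8

Each bag holds 2 vertices, so the decomposition has width 1, which upper-bounds the treewidth. Since G has at least one edge (e.g. 6–5), it is not an edgeless graph, so tw(G) ≥ 1. Therefore the treewidth is 1.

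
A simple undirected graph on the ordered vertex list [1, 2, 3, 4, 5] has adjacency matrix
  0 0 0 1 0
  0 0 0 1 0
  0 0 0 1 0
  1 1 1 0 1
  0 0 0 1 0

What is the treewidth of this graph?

1

A width-1 tree decomposition is:
Bags: B1 = {2, 4}  B2 = {4, 5}  B3 = {3, 4}  B4 = {1, 4}
Tree: B1–B2, B1–B3, B1–B4
Every bag has size at most 2, so the width is 2 − 1 = 1 and tw(G) ≤ 1. G has an edge, so its treewidth is at least 1. The upper and lower bounds meet at 1, so that is the treewidth.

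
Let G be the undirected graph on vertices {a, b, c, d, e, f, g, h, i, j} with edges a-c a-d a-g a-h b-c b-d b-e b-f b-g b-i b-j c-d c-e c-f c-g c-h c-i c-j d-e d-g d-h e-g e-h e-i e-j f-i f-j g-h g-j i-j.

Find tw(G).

A width-4 tree decomposition is:
Bags: B1 = {b, c, e, g, j}  B2 = {b, c, d, e, g}  B3 = {b, c, e, i, j}  B4 = {c, d, e, g, h}  B5 = {b, c, f, i, j}  B6 = {a, c, d, g, h}
Tree: B1–B2, B1–B3, B2–B4, B3–B5, B4–B6
The largest bag has 5 vertices, giving width 4; this decomposition certifies tw(G) ≤ 4. On the other hand G contains the 5-clique {c, d, e, g, h}. A clique must lie in a single bag of any decomposition, so no decomposition can have width below 4. The upper and lower bounds meet at 4, so that is the treewidth.

4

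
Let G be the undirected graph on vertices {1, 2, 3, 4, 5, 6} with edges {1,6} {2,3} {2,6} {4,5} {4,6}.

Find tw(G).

A width-1 tree decomposition is:
Bags: B1 = {2, 6}  B2 = {4, 6}  B3 = {2, 3}  B4 = {1, 6}  B5 = {4, 5}
Tree: B1–B2, B1–B3, B2–B4, B2–B5
Each bag holds 2 vertices, so the decomposition has width 1, which upper-bounds the treewidth. Any graph with an edge has treewidth ≥ 1, and G has the edge 2–6. Hence tw(G) = 1 exactly.

1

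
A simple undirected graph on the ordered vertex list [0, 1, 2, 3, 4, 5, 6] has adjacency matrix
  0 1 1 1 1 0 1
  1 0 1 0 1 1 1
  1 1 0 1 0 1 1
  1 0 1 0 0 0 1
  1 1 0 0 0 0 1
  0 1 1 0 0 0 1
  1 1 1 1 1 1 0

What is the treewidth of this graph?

A width-3 tree decomposition is:
Bags: B1 = {0, 1, 2, 6}  B2 = {0, 2, 3, 6}  B3 = {0, 1, 4, 6}  B4 = {1, 2, 5, 6}
Tree: B1–B2, B1–B3, B1–B4
The largest bag has 4 vertices, giving width 3; this decomposition certifies tw(G) ≤ 3. Conversely, {0, 1, 2, 6} is a clique of size 4, and the vertices of any clique must share a bag in every tree decomposition; so some bag has ≥ 4 vertices and tw(G) ≥ 3. The upper and lower bounds meet at 3, so that is the treewidth.

3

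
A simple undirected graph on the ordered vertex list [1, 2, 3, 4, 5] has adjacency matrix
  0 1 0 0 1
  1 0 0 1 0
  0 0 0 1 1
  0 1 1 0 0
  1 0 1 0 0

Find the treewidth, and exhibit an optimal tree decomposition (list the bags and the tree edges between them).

Each bag holds 3 vertices, so the decomposition has width 2, which upper-bounds the treewidth. Since 2–4–3–5–1–2 is a cycle in G, G is not acyclic. Forests are exactly the graphs of treewidth ≤ 1, so tw(G) ≥ 2. Therefore the treewidth is 2.

Treewidth 2.
Bags: B1 = {2, 3, 4}  B2 = {2, 3, 5}  B3 = {1, 2, 5}
Tree: B1–B2, B2–B3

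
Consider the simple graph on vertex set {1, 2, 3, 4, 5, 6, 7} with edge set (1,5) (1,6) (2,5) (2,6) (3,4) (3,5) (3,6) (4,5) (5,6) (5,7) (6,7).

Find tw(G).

A width-2 tree decomposition is:
Bags: B1 = {3, 5, 6}  B2 = {3, 4, 5}  B3 = {2, 5, 6}  B4 = {5, 6, 7}  B5 = {1, 5, 6}
Tree: B1–B2, B1–B3, B3–B4, B4–B5
The largest bag has 3 vertices, giving width 2; this decomposition certifies tw(G) ≤ 2. For the lower bound, the 3 vertices {3, 4, 5} are pairwise adjacent, and any tree decomposition puts a clique entirely inside one bag — forcing width ≥ 2. Hence tw(G) = 2 exactly.

2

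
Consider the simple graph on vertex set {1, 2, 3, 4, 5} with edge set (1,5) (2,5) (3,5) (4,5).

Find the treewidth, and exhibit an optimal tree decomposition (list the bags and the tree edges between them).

Every bag has size at most 2, so the width is 2 − 1 = 1 and tw(G) ≤ 1. Any graph with an edge has treewidth ≥ 1, and G has the edge 5–2. Hence tw(G) = 1 exactly.

Treewidth 1.
Bags: B1 = {2, 5}  B2 = {1, 5}  B3 = {3, 5}  B4 = {4, 5}
Tree: B1–B2, B1–B3, B3–B4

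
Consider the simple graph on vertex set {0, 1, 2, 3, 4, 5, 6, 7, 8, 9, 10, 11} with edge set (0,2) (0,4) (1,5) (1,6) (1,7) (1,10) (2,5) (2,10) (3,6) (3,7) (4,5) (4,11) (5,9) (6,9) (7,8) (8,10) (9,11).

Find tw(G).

3

A width-3 tree decomposition is:
Bags: B1 = {0, 2, 4, 11}  B2 = {2, 4, 5, 11}  B3 = {2, 5, 9, 11}  B4 = {2, 5, 9, 10}  B5 = {1, 5, 9, 10}  B6 = {1, 6, 9, 10}  B7 = {1, 6, 8, 10}  B8 = {1, 6, 7, 8}  B9 = {3, 6, 7, 8}
Tree: B1–B2, B2–B3, B3–B4, B4–B5, B5–B6, B6–B7, B7–B8, B8–B9
Each bag holds 4 vertices, so the decomposition has width 3, which upper-bounds the treewidth. For the lower bound: the 4 vertex sets {0,4,11}, {2}, {5}, {1,6,9,10} are disjoint, each induces a connected subgraph, and every pair is joined by at least one edge of G. Contracting each set to a single vertex therefore yields K_{4} as a minor, and since treewidth is minor-monotone, tw(G) ≥ tw(K_{4}) = 3. Therefore the treewidth is 3.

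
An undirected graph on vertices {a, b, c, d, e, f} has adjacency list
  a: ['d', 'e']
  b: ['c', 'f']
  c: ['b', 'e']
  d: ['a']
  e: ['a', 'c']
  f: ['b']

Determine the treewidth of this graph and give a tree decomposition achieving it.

Treewidth 1.
Bags: B1 = {b, f}  B2 = {b, c}  B3 = {c, e}  B4 = {a, e}  B5 = {a, d}
Tree: B1–B2, B2–B3, B3–B4, B4–B5

Each bag holds 2 vertices, so the decomposition has width 1, which upper-bounds the treewidth. Any graph with an edge has treewidth ≥ 1, and G has the edge f–b. The upper and lower bounds meet at 1, so that is the treewidth.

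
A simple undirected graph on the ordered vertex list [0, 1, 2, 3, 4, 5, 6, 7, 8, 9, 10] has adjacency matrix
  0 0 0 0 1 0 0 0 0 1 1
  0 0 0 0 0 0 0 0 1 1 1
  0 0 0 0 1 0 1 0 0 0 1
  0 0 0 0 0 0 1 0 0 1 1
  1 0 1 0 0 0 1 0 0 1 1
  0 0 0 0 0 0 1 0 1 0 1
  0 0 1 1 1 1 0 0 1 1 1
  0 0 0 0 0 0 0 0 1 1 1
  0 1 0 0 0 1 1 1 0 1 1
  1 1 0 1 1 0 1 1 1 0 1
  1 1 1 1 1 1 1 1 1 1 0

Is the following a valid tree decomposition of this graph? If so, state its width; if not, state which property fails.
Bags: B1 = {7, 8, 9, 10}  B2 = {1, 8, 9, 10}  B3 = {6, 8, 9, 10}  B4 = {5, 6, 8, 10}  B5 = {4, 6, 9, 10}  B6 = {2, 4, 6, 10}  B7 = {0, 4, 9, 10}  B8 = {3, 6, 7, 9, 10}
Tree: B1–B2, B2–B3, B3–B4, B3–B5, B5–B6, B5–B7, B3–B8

No — bags containing vertex 7 are not connected in the tree.

A tree decomposition must satisfy three properties: every vertex lies in some bag; for every edge, both endpoints lie together in some bag; and for every vertex, the bags containing it form a connected subtree. Here bags containing vertex 7 are not connected in the tree, so the decomposition is invalid.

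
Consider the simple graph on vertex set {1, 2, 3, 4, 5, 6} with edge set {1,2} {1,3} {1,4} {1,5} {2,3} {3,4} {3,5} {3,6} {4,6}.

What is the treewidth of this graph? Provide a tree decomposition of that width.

Treewidth 2.
Bags: B1 = {1, 2, 3}  B2 = {1, 3, 4}  B3 = {1, 3, 5}  B4 = {3, 4, 6}
Tree: B1–B2, B1–B3, B2–B4

Every bag has size at most 3, so the width is 3 − 1 = 2 and tw(G) ≤ 2. On the other hand G contains the 3-clique {1, 2, 3}. A clique must lie in a single bag of any decomposition, so no decomposition can have width below 2. Therefore the treewidth is 2.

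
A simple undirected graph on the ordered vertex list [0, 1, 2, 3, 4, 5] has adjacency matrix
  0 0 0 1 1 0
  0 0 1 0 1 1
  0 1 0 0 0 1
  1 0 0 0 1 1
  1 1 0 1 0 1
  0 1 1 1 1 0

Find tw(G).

A width-2 tree decomposition is:
Bags: B1 = {3, 4, 5}  B2 = {1, 4, 5}  B3 = {1, 2, 5}  B4 = {0, 3, 4}
Tree: B1–B2, B2–B3, B1–B4
Every bag has size at most 3, so the width is 3 − 1 = 2 and tw(G) ≤ 2. Conversely, {1, 2, 5} is a clique of size 3, and the vertices of any clique must share a bag in every tree decomposition; so some bag has ≥ 3 vertices and tw(G) ≥ 2. Hence tw(G) = 2 exactly.

2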